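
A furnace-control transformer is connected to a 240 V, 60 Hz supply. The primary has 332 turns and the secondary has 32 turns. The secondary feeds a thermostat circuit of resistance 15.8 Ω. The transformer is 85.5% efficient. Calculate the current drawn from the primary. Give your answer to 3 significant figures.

V_s = 240 × 32/332 = 23.133 V.
I_s = V_s/R = 23.133/15.8 = 1.4641 A.
P_out = V_s I_s = 23.133 × 1.4641 = 33.868 W.
P_in = P_out/η = 33.868/0.855 = 39.612 W.
I_p = P_in/V_p = 39.612/240 = 0.165 A.

I_p ≈ 0.165 A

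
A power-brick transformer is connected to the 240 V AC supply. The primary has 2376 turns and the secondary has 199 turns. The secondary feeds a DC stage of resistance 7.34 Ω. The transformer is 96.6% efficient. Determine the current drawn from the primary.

V_s = 240 × 199/2376 = 20.101 V.
I_s = V_s/R = 20.101/7.34 = 2.7386 A.
P_out = V_s I_s = 20.101 × 2.7386 = 55.048 W.
P_in = P_out/η = 55.048/0.966 = 56.985 W.
I_p = P_in/V_p = 56.985/240 = 0.237 A.

I_p ≈ 0.237 A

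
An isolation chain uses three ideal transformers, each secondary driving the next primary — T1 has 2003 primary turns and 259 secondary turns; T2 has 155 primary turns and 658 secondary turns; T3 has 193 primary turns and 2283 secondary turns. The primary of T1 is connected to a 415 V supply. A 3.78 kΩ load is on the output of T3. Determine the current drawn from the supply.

Secondary of T1: V = 415.00 × 259/2003 = 53.662 V.
Secondary of T2: V = 53.662 × 658/155 = 227.80 V.
Secondary of T3: V = 227.80 × 2283/193 = 2694.7 V.
I_load = 2694.7/3780 = 0.71288 A, so P_out = 2694.7 × 0.71288 = 1921.0 W.
All ideal ⇒ P_in = P_out, so I_supply = 1921.0/415 = 4.63 A.

I_supply ≈ 4.63 A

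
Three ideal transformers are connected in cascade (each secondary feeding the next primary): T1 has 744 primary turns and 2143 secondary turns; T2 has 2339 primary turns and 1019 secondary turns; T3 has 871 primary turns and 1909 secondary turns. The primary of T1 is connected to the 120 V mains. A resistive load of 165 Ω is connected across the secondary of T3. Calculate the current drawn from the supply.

After T1: V = 120.00 × 2143/744 = 345.65 V.
After T2: V = 345.65 × 1019/2339 = 150.58 V.
After T3: V = 150.58 × 1909/871 = 330.04 V.
I_load = 330.04/165 = 2.0002 A, so P_out = 330.04 × 2.0002 = 660.15 W.
All ideal ⇒ P_in = P_out, so I_supply = 660.15/120 = 5.50 A.

I_supply ≈ 5.50 A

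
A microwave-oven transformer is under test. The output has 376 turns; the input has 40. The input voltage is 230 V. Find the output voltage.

V_out ≈ 2160 V

V_out/V_in = N_out/N_in, so V_out = 230 × 376/40 = 2160 V.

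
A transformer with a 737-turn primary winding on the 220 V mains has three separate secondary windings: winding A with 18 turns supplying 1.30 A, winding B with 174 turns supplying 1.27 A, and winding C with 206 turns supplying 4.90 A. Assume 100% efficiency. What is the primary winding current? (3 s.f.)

V_A = 220 × 18/737 = 5.3731 V; V_B = 220 × 174/737 = 51.940 V; V_C = 220 × 206/737 = 61.493 V.
P_out = V_A I_A + V_B I_B + V_C I_C = 5.3731×1.30 + 51.940×1.27 + 61.493×4.90 = 6.9851 + 65.964 + 301.31 = 374.26 W.
Ideal ⇒ P_in = P_out, so I_p = P_out/V_p = 374.26/220 = 1.70 A.

I_p ≈ 1.70 A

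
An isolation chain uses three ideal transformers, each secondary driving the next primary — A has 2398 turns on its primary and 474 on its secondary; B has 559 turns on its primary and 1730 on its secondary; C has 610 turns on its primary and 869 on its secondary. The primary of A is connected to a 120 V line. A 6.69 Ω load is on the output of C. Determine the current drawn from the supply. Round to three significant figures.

I_supply ≈ 13.6 A

After A: V = 120.00 × 474/2398 = 23.720 V.
After B: V = 23.720 × 1730/559 = 73.408 V.
After C: V = 73.408 × 869/610 = 104.58 V.
I_load = 104.58/6.69 = 15.632 A, so P_out = 104.58 × 15.632 = 1634.7 W.
All ideal ⇒ P_in = P_out, so I_supply = 1634.7/120 = 13.6 A.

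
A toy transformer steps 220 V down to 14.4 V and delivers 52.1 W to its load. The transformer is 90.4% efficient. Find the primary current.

I_p ≈ 0.262 A

P_in = P_out/η = 52.1/0.904 = 57.633 W.
I_p = P_in/V_p = 57.633/220 = 0.262 A.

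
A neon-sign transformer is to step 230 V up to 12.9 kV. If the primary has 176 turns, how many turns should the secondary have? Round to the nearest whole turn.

N_s/N_p = V_s/V_p, so N_s = 176 × 12900/230 = 9871.3 ≈ 9871 turns.

N_s = 9871 turns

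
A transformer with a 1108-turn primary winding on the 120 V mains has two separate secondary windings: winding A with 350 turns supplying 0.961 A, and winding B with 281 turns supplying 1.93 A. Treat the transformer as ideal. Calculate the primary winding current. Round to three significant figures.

V_A = 120 × 350/1108 = 37.906 V; V_B = 120 × 281/1108 = 30.433 V.
P_out = V_A I_A + V_B I_B = 37.906×0.961 + 30.433×1.93 = 36.428 + 58.736 = 95.164 W.
Ideal ⇒ P_in = P_out, so I_p = P_out/V_p = 95.164/120 = 0.793 A.

I_p ≈ 0.793 A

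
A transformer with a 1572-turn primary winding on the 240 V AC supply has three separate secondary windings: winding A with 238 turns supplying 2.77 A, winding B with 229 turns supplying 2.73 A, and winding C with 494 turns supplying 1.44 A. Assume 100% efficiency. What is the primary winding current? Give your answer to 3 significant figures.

V_A = 240 × 238/1572 = 36.336 V; V_B = 240 × 229/1572 = 34.962 V; V_C = 240 × 494/1572 = 75.420 V.
P_out = V_A I_A + V_B I_B + V_C I_C = 36.336×2.77 + 34.962×2.73 + 75.420×1.44 = 100.65 + 95.446 + 108.60 = 304.70 W.
Ideal ⇒ P_in = P_out, so I_p = P_out/V_p = 304.70/240 = 1.27 A.

I_p ≈ 1.27 A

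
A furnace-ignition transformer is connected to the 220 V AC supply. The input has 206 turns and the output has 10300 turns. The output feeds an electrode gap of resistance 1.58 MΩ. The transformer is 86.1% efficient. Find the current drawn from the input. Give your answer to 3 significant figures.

I_in ≈ 0.404 A

V_out = 220 × 10300/206 = 11000 V.
I_out = V_out/R = 11000/(1.58×10^6) = 0.0069620 A.
P_out = V_out I_out = 11000 × 0.0069620 = 76.582 W.
P_in = P_out/η = 76.582/0.861 = 88.946 W.
I_in = P_in/V_in = 88.946/220 = 0.404 A.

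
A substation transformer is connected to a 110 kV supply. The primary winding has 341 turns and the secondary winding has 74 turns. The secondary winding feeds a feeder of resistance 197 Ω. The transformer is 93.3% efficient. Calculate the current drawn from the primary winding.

V_s = 110000 × 74/341 = 23871 V.
I_s = V_s/R = 23871/197 = 121.17 A.
P_out = V_s I_s = 23871 × 121.17 = 2.8925×10^6 W.
P_in = P_out/η = 2.8925×10^6/0.933 = 3.1002×10^6 W.
I_p = P_in/V_p = 3.1002×10^6/110000 = 28.2 A.

I_p ≈ 28.2 A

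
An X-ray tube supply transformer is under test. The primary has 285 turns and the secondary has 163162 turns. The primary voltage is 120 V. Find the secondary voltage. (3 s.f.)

V_s ≈ 68700 V

V_s/V_p = N_s/N_p, so V_s = 120 × 163162/285 = 68700 V.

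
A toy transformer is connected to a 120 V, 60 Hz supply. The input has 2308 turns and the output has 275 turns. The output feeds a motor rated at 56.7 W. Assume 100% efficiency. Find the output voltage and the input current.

V_out ≈ 14.3 V, I_in ≈ 0.473 A

V_out = V_in × N_out/N_in = 120 × 275/2308 = 14.298 V.
I_out = P/V_out = 56.7/14.298 = 3.9656 A.
I_in = I_out × N_out/N_in = 3.9656 × 275/2308 = 0.473 A.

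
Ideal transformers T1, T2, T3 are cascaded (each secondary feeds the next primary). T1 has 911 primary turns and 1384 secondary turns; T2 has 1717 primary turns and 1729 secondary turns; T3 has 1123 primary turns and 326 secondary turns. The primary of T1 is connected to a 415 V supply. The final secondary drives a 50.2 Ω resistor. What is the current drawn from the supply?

I_supply ≈ 1.63 A

Secondary of T1: V = 415.00 × 1384/911 = 630.47 V.
Secondary of T2: V = 630.47 × 1729/1717 = 634.88 V.
Secondary of T3: V = 634.88 × 326/1123 = 184.30 V.
I_load = 184.30/50.2 = 3.6713 A, so P_out = 184.30 × 3.6713 = 676.63 W.
All ideal ⇒ P_in = P_out, so I_supply = 676.63/415 = 1.63 A.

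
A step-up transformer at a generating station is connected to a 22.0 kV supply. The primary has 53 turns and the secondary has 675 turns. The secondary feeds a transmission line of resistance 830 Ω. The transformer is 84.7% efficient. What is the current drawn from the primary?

I_p ≈ 5080 A

V_s = 22000 × 675/53 = 280190 V.
I_s = V_s/R = 280190/830 = 337.58 A.
P_out = V_s I_s = 280190 × 337.58 = 9.4585×10^7 W.
P_in = P_out/η = 9.4585×10^7/0.847 = 1.1167×10^8 W.
I_p = P_in/V_p = 1.1167×10^8/22000 = 5080 A.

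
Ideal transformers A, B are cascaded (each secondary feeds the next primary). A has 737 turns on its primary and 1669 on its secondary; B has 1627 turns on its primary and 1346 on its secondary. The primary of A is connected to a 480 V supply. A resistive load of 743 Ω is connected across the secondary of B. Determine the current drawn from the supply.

Secondary of A: V = 480.00 × 1669/737 = 1087.0 V.
Secondary of B: V = 1087.0 × 1346/1627 = 899.26 V.
I_load = 899.26/743 = 1.2103 A, so P_out = 899.26 × 1.2103 = 1088.4 W.
All ideal ⇒ P_in = P_out, so I_supply = 1088.4/480 = 2.27 A.

I_supply ≈ 2.27 A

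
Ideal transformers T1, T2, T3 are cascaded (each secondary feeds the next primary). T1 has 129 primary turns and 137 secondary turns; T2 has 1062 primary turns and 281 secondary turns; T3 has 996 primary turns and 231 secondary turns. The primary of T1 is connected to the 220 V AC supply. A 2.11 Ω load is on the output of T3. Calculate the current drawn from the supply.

Secondary of T1: V = 220.00 × 137/129 = 233.64 V.
Secondary of T2: V = 233.64 × 281/1062 = 61.821 V.
Secondary of T3: V = 61.821 × 231/996 = 14.338 V.
I_load = 14.338/2.11 = 6.7953 A, so P_out = 14.338 × 6.7953 = 97.430 W.
All ideal ⇒ P_in = P_out, so I_supply = 97.430/220 = 0.443 A.

I_supply ≈ 0.443 A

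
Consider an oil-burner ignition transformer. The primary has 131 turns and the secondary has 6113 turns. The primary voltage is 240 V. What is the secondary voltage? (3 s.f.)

V_s ≈ 11200 V

V_s/V_p = N_s/N_p, so V_s = 240 × 6113/131 = 11200 V.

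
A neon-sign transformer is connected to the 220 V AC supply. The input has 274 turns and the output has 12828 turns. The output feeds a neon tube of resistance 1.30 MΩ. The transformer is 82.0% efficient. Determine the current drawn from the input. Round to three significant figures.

V_out = 220 × 12828/274 = 10300 V.
I_out = V_out/R = 10300/(1.30×10^6) = 0.0079230 A.
P_out = V_out I_out = 10300 × 0.0079230 = 81.605 W.
P_in = P_out/η = 81.605/0.820 = 99.519 W.
I_in = P_in/V_in = 99.519/220 = 0.452 A.

I_in ≈ 0.452 A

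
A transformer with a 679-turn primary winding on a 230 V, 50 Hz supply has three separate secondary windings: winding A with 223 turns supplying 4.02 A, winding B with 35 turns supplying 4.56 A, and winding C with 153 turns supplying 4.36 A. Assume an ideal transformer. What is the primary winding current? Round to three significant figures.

V_A = 230 × 223/679 = 75.538 V; V_B = 230 × 35/679 = 11.856 V; V_C = 230 × 153/679 = 51.826 V.
P_out = V_A I_A + V_B I_B + V_C I_C = 75.538×4.02 + 11.856×4.56 + 51.826×4.36 = 303.66 + 54.062 + 225.96 = 583.69 W.
Ideal ⇒ P_in = P_out, so I_p = P_out/V_p = 583.69/230 = 2.54 A.

I_p ≈ 2.54 A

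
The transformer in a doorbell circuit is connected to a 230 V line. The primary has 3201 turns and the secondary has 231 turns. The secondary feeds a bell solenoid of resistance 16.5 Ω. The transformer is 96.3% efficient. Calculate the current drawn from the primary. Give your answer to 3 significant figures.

I_p ≈ 0.0754 A

V_s = 230 × 231/3201 = 16.598 V.
I_s = V_s/R = 16.598/16.5 = 1.0059 A.
P_out = V_s I_s = 16.598 × 1.0059 = 16.696 W.
P_in = P_out/η = 16.696/0.963 = 17.338 W.
I_p = P_in/V_p = 17.338/230 = 0.0754 A.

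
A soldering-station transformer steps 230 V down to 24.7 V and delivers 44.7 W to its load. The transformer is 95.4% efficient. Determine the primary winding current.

I_p ≈ 0.204 A

P_in = P_out/η = 44.7/0.954 = 46.855 W.
I_p = P_in/V_p = 46.855/230 = 0.204 A.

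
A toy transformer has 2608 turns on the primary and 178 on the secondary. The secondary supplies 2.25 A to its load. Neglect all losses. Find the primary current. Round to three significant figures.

I_p ≈ 0.154 A

For an ideal transformer I_p/I_s = N_s/N_p, so I_p = 2.25 × 178/2608 = 0.154 A.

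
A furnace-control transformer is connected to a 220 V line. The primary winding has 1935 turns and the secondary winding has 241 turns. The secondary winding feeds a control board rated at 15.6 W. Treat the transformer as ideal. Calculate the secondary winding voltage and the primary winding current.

V_s ≈ 27.4 V, I_p ≈ 0.0709 A

V_s = V_p × N_s/N_p = 220 × 241/1935 = 27.401 V.
I_s = P/V_s = 15.6/27.401 = 0.56933 A.
I_p = I_s × N_s/N_p = 0.56933 × 241/1935 = 0.0709 A.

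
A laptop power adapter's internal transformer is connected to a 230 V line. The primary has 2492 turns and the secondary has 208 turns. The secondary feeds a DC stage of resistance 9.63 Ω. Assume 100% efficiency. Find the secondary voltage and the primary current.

V_s ≈ 19.2 V, I_p ≈ 0.166 A

V_s = V_p × N_s/N_p = 230 × 208/2492 = 19.197 V.
I_s = V_s/R = 19.197/9.63 = 1.9935 A.
I_p = I_s × N_s/N_p = 1.9935 × 208/2492 = 0.166 A.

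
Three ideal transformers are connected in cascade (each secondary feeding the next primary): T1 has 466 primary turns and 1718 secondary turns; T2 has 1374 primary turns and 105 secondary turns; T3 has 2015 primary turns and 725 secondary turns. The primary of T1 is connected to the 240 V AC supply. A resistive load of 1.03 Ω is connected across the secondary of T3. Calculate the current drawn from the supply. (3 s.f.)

I_supply ≈ 2.39 A

After T1: V = 240.00 × 1718/466 = 884.81 V.
After T2: V = 884.81 × 105/1374 = 67.616 V.
After T3: V = 67.616 × 725/2015 = 24.328 V.
I_load = 24.328/1.03 = 23.620 A, so P_out = 24.328 × 23.620 = 574.63 W.
All ideal ⇒ P_in = P_out, so I_supply = 574.63/240 = 2.39 A.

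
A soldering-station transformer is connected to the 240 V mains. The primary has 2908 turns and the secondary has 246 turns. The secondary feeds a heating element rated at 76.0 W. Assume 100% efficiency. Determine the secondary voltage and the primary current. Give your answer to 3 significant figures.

V_s = V_p × N_s/N_p = 240 × 246/2908 = 20.303 V.
I_s = P/V_s = 76.0/20.303 = 3.7434 A.
I_p = I_s × N_s/N_p = 3.7434 × 246/2908 = 0.317 A.

V_s ≈ 20.3 V, I_p ≈ 0.317 A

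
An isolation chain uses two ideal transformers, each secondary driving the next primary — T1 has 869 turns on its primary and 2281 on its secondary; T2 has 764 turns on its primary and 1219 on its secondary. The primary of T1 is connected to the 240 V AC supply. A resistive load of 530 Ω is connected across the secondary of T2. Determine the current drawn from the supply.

I_supply ≈ 7.94 A

After T1: V = 240.00 × 2281/869 = 629.97 V.
After T2: V = 629.97 × 1219/764 = 1005.1 V.
I_load = 1005.1/530 = 1.8965 A, so P_out = 1005.1 × 1.8965 = 1906.2 W.
All ideal ⇒ P_in = P_out, so I_supply = 1906.2/240 = 7.94 A.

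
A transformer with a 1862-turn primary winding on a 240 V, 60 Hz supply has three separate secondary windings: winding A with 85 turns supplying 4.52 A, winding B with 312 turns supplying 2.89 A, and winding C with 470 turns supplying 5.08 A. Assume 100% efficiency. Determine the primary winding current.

V_A = 240 × 85/1862 = 10.956 V; V_B = 240 × 312/1862 = 40.215 V; V_C = 240 × 470/1862 = 60.580 V.
P_out = V_A I_A + V_B I_B + V_C I_C = 10.956×4.52 + 40.215×2.89 + 60.580×5.08 = 49.521 + 116.22 + 307.75 = 473.49 W.
Ideal ⇒ P_in = P_out, so I_p = P_out/V_p = 473.49/240 = 1.97 A.

I_p ≈ 1.97 A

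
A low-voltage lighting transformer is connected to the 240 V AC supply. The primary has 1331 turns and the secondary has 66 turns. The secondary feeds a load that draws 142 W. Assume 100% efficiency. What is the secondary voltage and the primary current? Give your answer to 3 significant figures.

V_s ≈ 11.9 V, I_p ≈ 0.592 A

V_s = V_p × N_s/N_p = 240 × 66/1331 = 11.901 V.
I_s = P/V_s = 142/11.901 = 11.932 A.
I_p = I_s × N_s/N_p = 11.932 × 66/1331 = 0.592 A.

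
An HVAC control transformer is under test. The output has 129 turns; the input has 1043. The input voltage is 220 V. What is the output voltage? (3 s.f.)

V_out/V_in = N_out/N_in, so V_out = 220 × 129/1043 = 27.2 V.

V_out ≈ 27.2 V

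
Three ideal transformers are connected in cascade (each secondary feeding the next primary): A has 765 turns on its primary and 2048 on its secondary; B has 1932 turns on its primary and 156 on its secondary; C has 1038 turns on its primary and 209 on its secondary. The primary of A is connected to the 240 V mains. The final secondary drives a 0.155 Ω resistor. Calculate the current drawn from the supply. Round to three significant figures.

Secondary of A: V = 240.00 × 2048/765 = 642.51 V.
Secondary of B: V = 642.51 × 156/1932 = 51.880 V.
Secondary of C: V = 51.880 × 209/1038 = 10.446 V.
I_load = 10.446/0.155 = 67.393 A, so P_out = 10.446 × 67.393 = 703.98 W.
All ideal ⇒ P_in = P_out, so I_supply = 703.98/240 = 2.93 A.

I_supply ≈ 2.93 A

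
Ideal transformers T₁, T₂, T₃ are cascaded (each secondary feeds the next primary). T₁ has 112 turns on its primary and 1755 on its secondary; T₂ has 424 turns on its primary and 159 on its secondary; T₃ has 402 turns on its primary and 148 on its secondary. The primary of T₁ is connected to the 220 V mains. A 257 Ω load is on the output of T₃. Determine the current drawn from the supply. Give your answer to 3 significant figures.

I_supply ≈ 4.01 A

After T₁: V = 220.00 × 1755/112 = 3447.3 V.
After T₂: V = 3447.3 × 159/424 = 1292.7 V.
After T₃: V = 1292.7 × 148/402 = 475.94 V.
I_load = 475.94/257 = 1.8519 A, so P_out = 475.94 × 1.8519 = 881.38 W.
All ideal ⇒ P_in = P_out, so I_supply = 881.38/220 = 4.01 A.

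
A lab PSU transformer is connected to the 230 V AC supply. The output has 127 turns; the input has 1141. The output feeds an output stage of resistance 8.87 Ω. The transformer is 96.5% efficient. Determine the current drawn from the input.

V_out = 230 × 127/1141 = 25.600 V.
I_out = V_out/R = 25.600/8.87 = 2.8862 A.
P_out = V_out I_out = 25.600 × 2.8862 = 73.887 W.
P_in = P_out/η = 73.887/0.965 = 76.567 W.
I_in = P_in/V_in = 76.567/230 = 0.333 A.

I_in ≈ 0.333 A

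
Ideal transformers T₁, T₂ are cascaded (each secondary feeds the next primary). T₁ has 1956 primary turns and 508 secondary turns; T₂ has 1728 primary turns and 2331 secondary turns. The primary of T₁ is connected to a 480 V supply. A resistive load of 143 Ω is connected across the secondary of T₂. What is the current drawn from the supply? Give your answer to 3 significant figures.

After T₁: V = 480.00 × 508/1956 = 124.66 V.
After T₂: V = 124.66 × 2331/1728 = 168.16 V.
I_load = 168.16/143 = 1.1760 A, so P_out = 168.16 × 1.1760 = 197.76 W.
All ideal ⇒ P_in = P_out, so I_supply = 197.76/480 = 0.412 A.

I_supply ≈ 0.412 A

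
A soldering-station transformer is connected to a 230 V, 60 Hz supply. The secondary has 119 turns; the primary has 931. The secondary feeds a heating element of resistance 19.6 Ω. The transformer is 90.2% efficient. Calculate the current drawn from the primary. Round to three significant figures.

V_s = 230 × 119/931 = 29.398 V.
I_s = V_s/R = 29.398/19.6 = 1.4999 A.
P_out = V_s I_s = 29.398 × 1.4999 = 44.095 W.
P_in = P_out/η = 44.095/0.902 = 48.886 W.
I_p = P_in/V_p = 48.886/230 = 0.213 A.

I_p ≈ 0.213 A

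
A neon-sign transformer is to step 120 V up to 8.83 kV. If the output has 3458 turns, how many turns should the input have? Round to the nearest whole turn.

N_in/N_out = V_in/V_out, so N_in = 3458 × 120/8830 = 47.0 ≈ 47 turns.

N_in = 47 turns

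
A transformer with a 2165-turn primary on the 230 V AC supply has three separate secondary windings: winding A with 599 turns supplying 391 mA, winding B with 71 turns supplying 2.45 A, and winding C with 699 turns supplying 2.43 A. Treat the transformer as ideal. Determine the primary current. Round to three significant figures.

I_p ≈ 0.973 A

V_A = 230 × 599/2165 = 63.635 V; V_B = 230 × 71/2165 = 7.5427 V; V_C = 230 × 699/2165 = 74.259 V.
P_out = V_A I_A + V_B I_B + V_C I_C = 63.635×0.391 + 7.5427×2.45 + 74.259×2.43 = 24.881 + 18.480 + 180.45 = 223.81 W.
Ideal ⇒ P_in = P_out, so I_p = P_out/V_p = 223.81/230 = 0.973 A.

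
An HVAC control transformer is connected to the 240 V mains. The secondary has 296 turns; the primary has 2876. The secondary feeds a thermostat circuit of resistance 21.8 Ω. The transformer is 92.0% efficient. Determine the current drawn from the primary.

I_p ≈ 0.127 A

V_s = 240 × 296/2876 = 24.701 V.
I_s = V_s/R = 24.701/21.8 = 1.1331 A.
P_out = V_s I_s = 24.701 × 1.1331 = 27.988 W.
P_in = P_out/η = 27.988/0.920 = 30.422 W.
I_p = P_in/V_p = 30.422/240 = 0.127 A.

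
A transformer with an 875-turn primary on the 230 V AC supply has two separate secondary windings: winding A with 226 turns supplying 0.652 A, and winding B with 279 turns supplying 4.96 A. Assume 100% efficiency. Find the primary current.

V_A = 230 × 226/875 = 59.406 V; V_B = 230 × 279/875 = 73.337 V.
P_out = V_A I_A + V_B I_B = 59.406×0.652 + 73.337×4.96 = 38.733 + 363.75 = 402.48 W.
Ideal ⇒ P_in = P_out, so I_p = P_out/V_p = 402.48/230 = 1.75 A.

I_p ≈ 1.75 A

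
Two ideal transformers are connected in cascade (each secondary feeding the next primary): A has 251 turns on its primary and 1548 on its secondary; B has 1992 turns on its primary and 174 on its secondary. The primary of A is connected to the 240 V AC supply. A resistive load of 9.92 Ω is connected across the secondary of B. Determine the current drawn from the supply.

I_supply ≈ 7.02 A

After A: V = 240.00 × 1548/251 = 1480.2 V.
After B: V = 1480.2 × 174/1992 = 129.29 V.
I_load = 129.29/9.92 = 13.033 A, so P_out = 129.29 × 13.033 = 1685.1 W.
All ideal ⇒ P_in = P_out, so I_supply = 1685.1/240 = 7.02 A.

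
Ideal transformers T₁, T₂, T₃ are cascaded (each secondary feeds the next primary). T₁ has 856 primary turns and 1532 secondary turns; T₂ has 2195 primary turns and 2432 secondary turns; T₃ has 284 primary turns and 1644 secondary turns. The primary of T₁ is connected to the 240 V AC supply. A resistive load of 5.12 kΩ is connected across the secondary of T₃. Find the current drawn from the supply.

Secondary of T₁: V = 240.00 × 1532/856 = 429.53 V.
Secondary of T₂: V = 429.53 × 2432/2195 = 475.91 V.
Secondary of T₃: V = 475.91 × 1644/284 = 2754.9 V.
I_load = 2754.9/5120 = 0.53807 A, so P_out = 2754.9 × 0.53807 = 1482.3 W.
All ideal ⇒ P_in = P_out, so I_supply = 1482.3/240 = 6.18 A.

I_supply ≈ 6.18 A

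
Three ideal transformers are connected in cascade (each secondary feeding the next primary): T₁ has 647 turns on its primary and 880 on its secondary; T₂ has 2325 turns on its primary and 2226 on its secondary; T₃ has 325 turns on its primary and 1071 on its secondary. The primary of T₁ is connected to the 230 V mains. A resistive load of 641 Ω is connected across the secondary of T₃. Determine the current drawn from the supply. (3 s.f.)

After T₁: V = 230.00 × 880/647 = 312.83 V.
After T₂: V = 312.83 × 2226/2325 = 299.51 V.
After T₃: V = 299.51 × 1071/325 = 986.99 V.
I_load = 986.99/641 = 1.5398 A, so P_out = 986.99 × 1.5398 = 1519.7 W.
All ideal ⇒ P_in = P_out, so I_supply = 1519.7/230 = 6.61 A.

I_supply ≈ 6.61 A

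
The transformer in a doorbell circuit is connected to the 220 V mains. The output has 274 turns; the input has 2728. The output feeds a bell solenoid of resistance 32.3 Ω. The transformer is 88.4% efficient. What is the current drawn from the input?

V_out = 220 × 274/2728 = 22.097 V.
I_out = V_out/R = 22.097/32.3 = 0.68411 A.
P_out = V_out I_out = 22.097 × 0.68411 = 15.117 W.
P_in = P_out/η = 15.117/0.884 = 17.100 W.
I_in = P_in/V_in = 17.100/220 = 0.0777 A.

I_in ≈ 0.0777 A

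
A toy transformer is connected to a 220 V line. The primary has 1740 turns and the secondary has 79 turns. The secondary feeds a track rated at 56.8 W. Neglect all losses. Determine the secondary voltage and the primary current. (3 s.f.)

V_s = V_p × N_s/N_p = 220 × 79/1740 = 9.9885 V.
I_s = P/V_s = 56.8/9.9885 = 5.6865 A.
I_p = I_s × N_s/N_p = 5.6865 × 79/1740 = 0.258 A.

V_s ≈ 9.99 V, I_p ≈ 0.258 A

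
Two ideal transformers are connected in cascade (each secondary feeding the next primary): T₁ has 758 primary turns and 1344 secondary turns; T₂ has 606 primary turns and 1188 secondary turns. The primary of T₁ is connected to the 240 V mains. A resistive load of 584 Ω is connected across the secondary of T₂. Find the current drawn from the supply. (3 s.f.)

I_supply ≈ 4.97 A

Secondary of T₁: V = 240.00 × 1344/758 = 425.54 V.
Secondary of T₂: V = 425.54 × 1188/606 = 834.23 V.
I_load = 834.23/584 = 1.4285 A, so P_out = 834.23 × 1.4285 = 1191.7 W.
All ideal ⇒ P_in = P_out, so I_supply = 1191.7/240 = 4.97 A.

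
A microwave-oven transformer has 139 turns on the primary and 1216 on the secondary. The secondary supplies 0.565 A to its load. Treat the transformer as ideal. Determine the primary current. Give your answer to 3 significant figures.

I_p ≈ 4.94 A

For an ideal transformer I_p/I_s = N_s/N_p, so I_p = 0.565 × 1216/139 = 4.94 A.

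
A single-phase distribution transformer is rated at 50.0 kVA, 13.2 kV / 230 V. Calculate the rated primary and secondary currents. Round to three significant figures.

I_p = S/V_p = 50000/13200 = 3.79 A.
I_s = S/V_s = 50000/230 = 217 A.

I_p ≈ 3.79 A, I_s ≈ 217 A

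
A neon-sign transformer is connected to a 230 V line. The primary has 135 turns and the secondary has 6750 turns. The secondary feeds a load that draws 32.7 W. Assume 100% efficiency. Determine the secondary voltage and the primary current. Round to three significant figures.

V_s ≈ 11500 V, I_p ≈ 0.142 A

V_s = V_p × N_s/N_p = 230 × 6750/135 = 11500 V.
I_s = P/V_s = 32.7/11500 = 0.0028435 A.
I_p = I_s × N_s/N_p = 0.0028435 × 6750/135 = 0.142 A.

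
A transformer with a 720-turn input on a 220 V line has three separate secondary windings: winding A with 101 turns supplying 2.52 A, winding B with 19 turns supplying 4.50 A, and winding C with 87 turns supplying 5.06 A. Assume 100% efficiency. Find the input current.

V_A = 220 × 101/720 = 30.861 V; V_B = 220 × 19/720 = 5.8056 V; V_C = 220 × 87/720 = 26.583 V.
P_out = V_A I_A + V_B I_B + V_C I_C = 30.861×2.52 + 5.8056×4.50 + 26.583×5.06 = 77.770 + 26.125 + 134.51 = 238.41 W.
Ideal ⇒ P_in = P_out, so I_in = P_out/V_in = 238.41/220 = 1.08 A.

I_in ≈ 1.08 A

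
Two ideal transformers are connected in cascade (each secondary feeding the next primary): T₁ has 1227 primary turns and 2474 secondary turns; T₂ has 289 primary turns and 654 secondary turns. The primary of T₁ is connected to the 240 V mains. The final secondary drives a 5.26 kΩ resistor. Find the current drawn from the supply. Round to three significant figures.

I_supply ≈ 0.950 A

After T₁: V = 240.00 × 2474/1227 = 483.91 V.
After T₂: V = 483.91 × 654/289 = 1095.1 V.
I_load = 1095.1/5260 = 0.20819 A, so P_out = 1095.1 × 0.20819 = 227.99 W.
All ideal ⇒ P_in = P_out, so I_supply = 227.99/240 = 0.950 A.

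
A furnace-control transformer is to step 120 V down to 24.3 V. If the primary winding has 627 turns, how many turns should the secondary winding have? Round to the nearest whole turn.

N_s/N_p = V_s/V_p, so N_s = 627 × 24.3/120 = 127.0 ≈ 127 turns.

N_s = 127 turns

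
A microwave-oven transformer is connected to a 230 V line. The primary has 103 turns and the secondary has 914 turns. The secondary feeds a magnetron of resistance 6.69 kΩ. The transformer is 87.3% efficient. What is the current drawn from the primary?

I_p ≈ 3.10 A

V_s = 230 × 914/103 = 2041.0 V.
I_s = V_s/R = 2041.0/6690 = 0.30508 A.
P_out = V_s I_s = 2041.0 × 0.30508 = 622.66 W.
P_in = P_out/η = 622.66/0.873 = 713.24 W.
I_p = P_in/V_p = 713.24/230 = 3.10 A.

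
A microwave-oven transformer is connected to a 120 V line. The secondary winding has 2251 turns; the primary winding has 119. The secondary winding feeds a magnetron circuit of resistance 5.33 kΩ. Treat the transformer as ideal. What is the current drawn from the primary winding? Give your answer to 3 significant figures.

V_s = V_p × N_s/N_p = 120 × 2251/119 = 2269.9 V.
I_s = V_s/R = 2269.9/5330 = 0.42588 A.
For an ideal transformer I_p N_p = I_s N_s, so I_p = 0.42588 × 2251/119 = 8.06 A.

I_p ≈ 8.06 A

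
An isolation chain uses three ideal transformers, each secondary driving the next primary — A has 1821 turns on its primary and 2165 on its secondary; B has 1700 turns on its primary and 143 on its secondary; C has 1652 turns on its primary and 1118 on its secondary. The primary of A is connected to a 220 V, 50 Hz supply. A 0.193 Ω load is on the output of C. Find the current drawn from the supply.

After A: V = 220.00 × 2165/1821 = 261.56 V.
After B: V = 261.56 × 143/1700 = 22.002 V.
After C: V = 22.002 × 1118/1652 = 14.890 V.
I_load = 14.890/0.193 = 77.149 A, so P_out = 14.890 × 77.149 = 1148.7 W.
All ideal ⇒ P_in = P_out, so I_supply = 1148.7/220 = 5.22 A.

I_supply ≈ 5.22 A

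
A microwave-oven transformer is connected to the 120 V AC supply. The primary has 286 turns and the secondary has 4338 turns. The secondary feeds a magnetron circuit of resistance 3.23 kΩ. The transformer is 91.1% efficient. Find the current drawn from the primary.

I_p ≈ 9.38 A

V_s = 120 × 4338/286 = 1820.1 V.
I_s = V_s/R = 1820.1/3230 = 0.56351 A.
P_out = V_s I_s = 1820.1 × 0.56351 = 1025.7 W.
P_in = P_out/η = 1025.7/0.911 = 1125.9 W.
I_p = P_in/V_p = 1125.9/120 = 9.38 A.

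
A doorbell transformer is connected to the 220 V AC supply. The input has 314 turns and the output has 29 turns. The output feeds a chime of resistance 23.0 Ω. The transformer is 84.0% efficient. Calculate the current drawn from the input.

I_in ≈ 0.0971 A

V_out = 220 × 29/314 = 20.318 V.
I_out = V_out/R = 20.318/23.0 = 0.88341 A.
P_out = V_out I_out = 20.318 × 0.88341 = 17.950 W.
P_in = P_out/η = 17.950/0.840 = 21.369 W.
I_in = P_in/V_in = 21.369/220 = 0.0971 A.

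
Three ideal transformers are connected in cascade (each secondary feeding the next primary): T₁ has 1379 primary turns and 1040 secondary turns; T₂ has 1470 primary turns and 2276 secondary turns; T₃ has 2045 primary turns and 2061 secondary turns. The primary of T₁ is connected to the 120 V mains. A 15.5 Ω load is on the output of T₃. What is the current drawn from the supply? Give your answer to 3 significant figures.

After T₁: V = 120.00 × 1040/1379 = 90.500 V.
After T₂: V = 90.500 × 2276/1470 = 140.12 V.
After T₃: V = 140.12 × 2061/2045 = 141.22 V.
I_load = 141.22/15.5 = 9.1108 A, so P_out = 141.22 × 9.1108 = 1286.6 W.
All ideal ⇒ P_in = P_out, so I_supply = 1286.6/120 = 10.7 A.

I_supply ≈ 10.7 A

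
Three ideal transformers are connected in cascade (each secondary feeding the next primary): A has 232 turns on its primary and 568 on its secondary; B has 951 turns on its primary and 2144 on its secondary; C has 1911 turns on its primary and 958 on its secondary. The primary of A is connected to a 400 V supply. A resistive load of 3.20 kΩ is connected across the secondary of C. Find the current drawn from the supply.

After A: V = 400.00 × 568/232 = 979.31 V.
After B: V = 979.31 × 2144/951 = 2207.8 V.
After C: V = 2207.8 × 958/1911 = 1106.8 V.
I_load = 1106.8/3200 = 0.34588 A, so P_out = 1106.8 × 0.34588 = 382.81 W.
All ideal ⇒ P_in = P_out, so I_supply = 382.81/400 = 0.957 A.

I_supply ≈ 0.957 A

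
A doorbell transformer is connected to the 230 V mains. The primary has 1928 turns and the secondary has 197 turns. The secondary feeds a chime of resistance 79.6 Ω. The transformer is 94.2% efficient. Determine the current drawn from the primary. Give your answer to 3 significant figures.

I_p ≈ 0.0320 A

V_s = 230 × 197/1928 = 23.501 V.
I_s = V_s/R = 23.501/79.6 = 0.29524 A.
P_out = V_s I_s = 23.501 × 0.29524 = 6.9384 W.
P_in = P_out/η = 6.9384/0.942 = 7.3656 W.
I_p = P_in/V_p = 7.3656/230 = 0.0320 A.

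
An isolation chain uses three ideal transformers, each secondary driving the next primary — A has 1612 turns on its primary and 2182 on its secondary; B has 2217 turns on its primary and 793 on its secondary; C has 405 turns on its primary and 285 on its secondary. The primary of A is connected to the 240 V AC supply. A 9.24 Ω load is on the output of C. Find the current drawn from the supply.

Secondary of A: V = 240.00 × 2182/1612 = 324.86 V.
Secondary of B: V = 324.86 × 793/2217 = 116.20 V.
Secondary of C: V = 116.20 × 285/405 = 81.771 V.
I_load = 81.771/9.24 = 8.8497 A, so P_out = 81.771 × 8.8497 = 723.64 W.
All ideal ⇒ P_in = P_out, so I_supply = 723.64/240 = 3.02 A.

I_supply ≈ 3.02 A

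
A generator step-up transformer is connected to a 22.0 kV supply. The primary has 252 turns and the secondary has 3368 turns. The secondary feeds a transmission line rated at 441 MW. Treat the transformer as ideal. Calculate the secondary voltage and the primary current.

V_s ≈ 294000 V, I_p ≈ 20000 A

V_s = V_p × N_s/N_p = 22000 × 3368/252 = 294030 V.
I_s = P/V_s = 4.41×10^8/294030 = 1499.8 A.
I_p = I_s × N_s/N_p = 1499.8 × 3368/252 = 20000 A.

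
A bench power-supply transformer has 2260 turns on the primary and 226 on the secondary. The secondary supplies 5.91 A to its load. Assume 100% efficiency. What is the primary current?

For an ideal transformer I_p/I_s = N_s/N_p, so I_p = 5.91 × 226/2260 = 0.591 A.

I_p ≈ 0.591 A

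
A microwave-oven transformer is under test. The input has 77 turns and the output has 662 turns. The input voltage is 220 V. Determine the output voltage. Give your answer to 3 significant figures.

V_out ≈ 1890 V

V_out/V_in = N_out/N_in, so V_out = 220 × 662/77 = 1890 V.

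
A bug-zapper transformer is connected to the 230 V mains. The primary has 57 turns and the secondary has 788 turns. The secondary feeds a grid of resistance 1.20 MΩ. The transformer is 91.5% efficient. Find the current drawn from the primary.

V_s = 230 × 788/57 = 3179.6 V.
I_s = V_s/R = 3179.6/(1.20×10^6) = 0.0026497 A.
P_out = V_s I_s = 3179.6 × 0.0026497 = 8.4251 W.
P_in = P_out/η = 8.4251/0.915 = 9.2078 W.
I_p = P_in/V_p = 9.2078/230 = 0.0400 A.

I_p ≈ 0.0400 A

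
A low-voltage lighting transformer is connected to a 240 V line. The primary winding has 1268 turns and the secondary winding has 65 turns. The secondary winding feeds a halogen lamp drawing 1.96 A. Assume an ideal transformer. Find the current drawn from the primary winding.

For an ideal transformer I_p N_p = I_s N_s, so I_p = 1.96 × 65/1268 = 0.100 A.

I_p ≈ 0.100 A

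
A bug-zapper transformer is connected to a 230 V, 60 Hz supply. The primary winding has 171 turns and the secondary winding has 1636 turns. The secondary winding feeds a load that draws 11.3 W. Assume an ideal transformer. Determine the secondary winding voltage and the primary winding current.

V_s = V_p × N_s/N_p = 230 × 1636/171 = 2200.5 V.
I_s = P/V_s = 11.3/2200.5 = 0.0051353 A.
I_p = I_s × N_s/N_p = 0.0051353 × 1636/171 = 0.0491 A.

V_s ≈ 2200 V, I_p ≈ 0.0491 A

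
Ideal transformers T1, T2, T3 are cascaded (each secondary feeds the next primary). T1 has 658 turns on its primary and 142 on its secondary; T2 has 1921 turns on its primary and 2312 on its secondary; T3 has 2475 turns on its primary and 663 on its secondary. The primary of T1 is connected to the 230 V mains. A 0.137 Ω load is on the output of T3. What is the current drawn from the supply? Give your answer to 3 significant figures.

I_supply ≈ 8.13 A

Secondary of T1: V = 230.00 × 142/658 = 49.635 V.
Secondary of T2: V = 49.635 × 2312/1921 = 59.738 V.
Secondary of T3: V = 59.738 × 663/2475 = 16.003 V.
I_load = 16.003/0.137 = 116.81 A, so P_out = 16.003 × 116.81 = 1869.2 W.
All ideal ⇒ P_in = P_out, so I_supply = 1869.2/230 = 8.13 A.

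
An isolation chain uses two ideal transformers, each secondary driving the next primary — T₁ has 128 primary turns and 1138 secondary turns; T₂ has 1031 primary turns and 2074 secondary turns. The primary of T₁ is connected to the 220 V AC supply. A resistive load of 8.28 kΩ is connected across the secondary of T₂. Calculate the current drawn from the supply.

I_supply ≈ 8.50 A

After T₁: V = 220.00 × 1138/128 = 1955.9 V.
After T₂: V = 1955.9 × 2074/1031 = 3934.6 V.
I_load = 3934.6/8280 = 0.47520 A, so P_out = 3934.6 × 0.47520 = 1869.7 W.
All ideal ⇒ P_in = P_out, so I_supply = 1869.7/220 = 8.50 A.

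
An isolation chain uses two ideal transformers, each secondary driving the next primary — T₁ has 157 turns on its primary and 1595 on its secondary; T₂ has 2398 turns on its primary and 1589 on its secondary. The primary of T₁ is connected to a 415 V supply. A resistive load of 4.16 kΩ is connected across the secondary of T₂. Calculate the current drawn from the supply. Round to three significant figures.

I_supply ≈ 4.52 A

After T₁: V = 415.00 × 1595/157 = 4216.1 V.
After T₂: V = 4216.1 × 1589/2398 = 2793.7 V.
I_load = 2793.7/4160 = 0.67157 A, so P_out = 2793.7 × 0.67157 = 1876.2 W.
All ideal ⇒ P_in = P_out, so I_supply = 1876.2/415 = 4.52 A.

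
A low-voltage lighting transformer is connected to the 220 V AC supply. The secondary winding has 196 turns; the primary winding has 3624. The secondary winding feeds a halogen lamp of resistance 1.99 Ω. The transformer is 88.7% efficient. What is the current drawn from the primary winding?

V_s = 220 × 196/3624 = 11.898 V.
I_s = V_s/R = 11.898/1.99 = 5.9791 A.
P_out = V_s I_s = 11.898 × 5.9791 = 71.142 W.
P_in = P_out/η = 71.142/0.887 = 80.206 W.
I_p = P_in/V_p = 80.206/220 = 0.365 A.

I_p ≈ 0.365 A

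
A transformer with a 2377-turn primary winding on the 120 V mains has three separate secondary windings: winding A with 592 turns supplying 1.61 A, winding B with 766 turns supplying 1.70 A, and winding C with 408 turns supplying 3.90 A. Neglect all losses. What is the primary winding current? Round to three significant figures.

I_p ≈ 1.62 A

V_A = 120 × 592/2377 = 29.886 V; V_B = 120 × 766/2377 = 38.671 V; V_C = 120 × 408/2377 = 20.597 V.
P_out = V_A I_A + V_B I_B + V_C I_C = 29.886×1.61 + 38.671×1.70 + 20.597×3.90 = 48.117 + 65.740 + 80.330 = 194.19 W.
Ideal ⇒ P_in = P_out, so I_p = P_out/V_p = 194.19/120 = 1.62 A.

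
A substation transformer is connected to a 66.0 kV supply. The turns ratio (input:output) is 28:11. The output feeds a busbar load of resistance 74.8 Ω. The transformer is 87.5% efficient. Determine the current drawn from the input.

V_out = 66000 × 11/28 = 25929 V.
I_out = V_out/R = 25929/74.8 = 346.64 A.
P_out = V_out I_out = 25929 × 346.64 = 8.9878×10^6 W.
P_in = P_out/η = 8.9878×10^6/0.875 = 1.0272×10^7 W.
I_in = P_in/V_in = 1.0272×10^7/66000 = 156 A.

I_in ≈ 156 A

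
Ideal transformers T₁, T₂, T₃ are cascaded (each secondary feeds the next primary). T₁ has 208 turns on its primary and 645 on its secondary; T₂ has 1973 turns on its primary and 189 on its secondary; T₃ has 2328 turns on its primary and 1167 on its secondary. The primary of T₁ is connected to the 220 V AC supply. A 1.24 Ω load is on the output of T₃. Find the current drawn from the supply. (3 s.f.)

Secondary of T₁: V = 220.00 × 645/208 = 682.21 V.
Secondary of T₂: V = 682.21 × 189/1973 = 65.351 V.
Secondary of T₃: V = 65.351 × 1167/2328 = 32.760 V.
I_load = 32.760/1.24 = 26.419 A, so P_out = 32.760 × 26.419 = 865.49 W.
All ideal ⇒ P_in = P_out, so I_supply = 865.49/220 = 3.93 A.

I_supply ≈ 3.93 A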